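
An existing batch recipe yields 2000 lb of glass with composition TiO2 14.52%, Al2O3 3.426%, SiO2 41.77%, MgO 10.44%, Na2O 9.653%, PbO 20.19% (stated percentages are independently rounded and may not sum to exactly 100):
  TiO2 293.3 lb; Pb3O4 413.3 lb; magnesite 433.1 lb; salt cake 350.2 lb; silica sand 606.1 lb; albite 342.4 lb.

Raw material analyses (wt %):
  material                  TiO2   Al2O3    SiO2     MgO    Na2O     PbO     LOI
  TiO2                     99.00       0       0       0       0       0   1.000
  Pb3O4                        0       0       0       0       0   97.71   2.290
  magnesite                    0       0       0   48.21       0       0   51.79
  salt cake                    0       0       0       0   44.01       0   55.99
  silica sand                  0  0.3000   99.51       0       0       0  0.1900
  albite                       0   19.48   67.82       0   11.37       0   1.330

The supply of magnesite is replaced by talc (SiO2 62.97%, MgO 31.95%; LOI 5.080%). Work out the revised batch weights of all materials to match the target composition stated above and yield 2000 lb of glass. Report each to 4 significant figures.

Each numeric step maintains full float precision end to end. In-progress results are printed with 4-significant-digit rounding in the printout; each reported number sees exactly one rounding. Derived quantities (glass mass, six oxide percentages, yield, the totals, LOI) are re-derived at full precision from the batch weights on 2000 lb of glass as quoted within the problem or answer text.
Oxide-by-oxide targets in 2000 lb glass:
  TiO2: 14.52% × 2000 = 290.4 lb
  Al2O3: 3.426% × 2000 = 68.52 lb
  SiO2: 41.77% × 2000 = 835.4 lb
  MgO: 10.44% × 2000 = 208.8 lb
  Na2O: 9.653% × 2000 = 193.1 lb
  PbO: 20.19% × 2000 = 403.8 lb
Verifying the oxide balance per the reported batch figures, per the basis as stated (target by target, the sums agree given rounding of the digits):
  TiO2: 293.3·0.9900 = 290.4 lb (target 290.4 lb)
  Al2O3: 188.2·0.003000 + 348.8·0.1948 = 68.51 lb (target 68.52 lb)
  SiO2: 653.5·0.6297 + 188.2·0.9951 + 348.8·0.6782 = 835.3 lb (target 835.4 lb)
  MgO: 653.5·0.3195 = 208.8 lb (target 208.8 lb)
  Na2O: 348.5·0.4401 + 348.8·0.1137 = 193.0 lb (target 193.1 lb)
  PbO: 413.3·0.9771 = 403.8 lb (target 403.8 lb)
The glass-mass cross-check: Σ batch − LOI loss = 2000 lb (oxide target masses add up to 2000 lb; with the basis standing at 2000 lb — rounding explains the deltas).
Batch grand total — Σ batch = 2246 lb; loss to ignition Σ batch·LOI = 245.7 lb; yield = glass ÷ total batch = 89.06%.

Revised batch per 2000 lb glass:
  TiO2: 293.3 lb
  Pb3O4: 413.3 lb
  talc: 653.5 lb
  salt cake: 348.5 lb
  silica sand: 188.2 lb
  albite: 348.8 lb
Total batch = 2246 lb; LOI loss = 245.7 lb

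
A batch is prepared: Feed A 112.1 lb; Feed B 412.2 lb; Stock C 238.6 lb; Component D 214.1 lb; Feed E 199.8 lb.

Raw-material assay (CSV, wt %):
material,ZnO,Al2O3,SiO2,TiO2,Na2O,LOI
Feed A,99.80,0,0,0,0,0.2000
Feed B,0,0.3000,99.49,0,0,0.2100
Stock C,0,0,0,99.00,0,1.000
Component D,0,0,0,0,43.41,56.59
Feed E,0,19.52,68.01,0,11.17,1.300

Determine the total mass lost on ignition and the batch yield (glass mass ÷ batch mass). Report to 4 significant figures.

In-progress results are displayed rounded off to 4 significant figures across the worked steps. The working math maintains full precision through the solve. Every reported number receives exactly one rounding. The derived quantities, including the totals, net glass mass, ignition loss, five oxide percentages, the yield, are recomputed from the batch weights for 1050 lb of glass at full precision as set out in the question or the answer.
Each material's LOI contribution:
  Feed A: 112.1 × 0.002000 = 0.2242 lb
  Feed B: 412.2 × 0.002100 = 0.8656 lb
  Stock C: 238.6 × 0.01000 = 2.386 lb
  Component D: 214.1 × 0.5659 = 121.2 lb
  Feed E: 199.8 × 0.01300 = 2.597 lb
Total LOI = 127.2 lb
Glass = batch − LOI = 1177 − 127.2 = 1050 lb

LOI loss = 127.2 lb; glass = 1050 lb; yield = 89.19%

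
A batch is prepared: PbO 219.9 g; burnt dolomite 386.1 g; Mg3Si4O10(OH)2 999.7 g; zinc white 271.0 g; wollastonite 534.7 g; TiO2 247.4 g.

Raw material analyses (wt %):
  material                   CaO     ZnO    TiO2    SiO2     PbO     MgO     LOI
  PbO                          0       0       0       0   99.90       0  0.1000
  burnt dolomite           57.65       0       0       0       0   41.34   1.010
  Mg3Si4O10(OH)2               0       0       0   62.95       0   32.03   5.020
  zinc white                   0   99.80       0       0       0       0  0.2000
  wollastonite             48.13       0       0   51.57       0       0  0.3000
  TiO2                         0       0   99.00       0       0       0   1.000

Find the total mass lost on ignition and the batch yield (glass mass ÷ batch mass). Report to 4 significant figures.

Each numeric step holds full precision at each step — rounding to 4 significant digits applies to each working value as printed; every reported result carries a single rounding. All derived quantities are carried from the weighed amounts for 2600 g of glass in full float precision (totals, net glass mass, ignition loss, the yield, six oxide percentages) exactly as printed in the problem or answer text.
Material-by-material LOI:
  PbO: 219.9 × 0.001000 = 0.2199 g
  burnt dolomite: 386.1 × 0.01010 = 3.900 g
  Mg3Si4O10(OH)2: 999.7 × 0.05020 = 50.18 g
  zinc white: 271.0 × 0.002000 = 0.5420 g
  wollastonite: 534.7 × 0.003000 = 1.604 g
  TiO2: 247.4 × 0.01000 = 2.474 g
Total LOI = 58.92 g
Glass = batch − LOI = 2659 − 58.92 = 2600 g

LOI loss = 58.92 g; glass = 2600 g; yield = 97.78%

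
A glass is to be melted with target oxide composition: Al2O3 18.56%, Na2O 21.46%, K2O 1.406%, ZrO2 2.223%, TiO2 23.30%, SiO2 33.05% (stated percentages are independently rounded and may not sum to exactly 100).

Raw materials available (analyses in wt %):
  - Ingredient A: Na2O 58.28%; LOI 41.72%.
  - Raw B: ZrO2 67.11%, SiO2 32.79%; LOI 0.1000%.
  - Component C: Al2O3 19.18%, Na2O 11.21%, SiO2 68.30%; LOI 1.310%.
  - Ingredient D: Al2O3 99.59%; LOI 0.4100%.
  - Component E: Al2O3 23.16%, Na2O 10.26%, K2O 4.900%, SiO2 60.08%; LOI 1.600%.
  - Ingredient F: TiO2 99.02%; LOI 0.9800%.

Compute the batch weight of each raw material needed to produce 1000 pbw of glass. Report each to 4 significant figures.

Each numeric step carries full precision at each step. Values along the way are shown, with 4-significant-figure rounding, across the worked steps. Every reported number is rounded only once; all derived quantities, which include glass mass, the six compositions, yield, totals, ignition loss, are recomputed at exact precision, as they appear in the question or the answer, from the weighed amounts per 1000 pbw of glass.
Per-oxide target masses for 1000 pbw glass:
  Al2O3: 18.56% × 1000 = 185.6 pbw
  Na2O: 21.46% × 1000 = 214.6 pbw
  K2O: 1.406% × 1000 = 14.06 pbw
  ZrO2: 2.223% × 1000 = 22.23 pbw
  TiO2: 23.30% × 1000 = 233.0 pbw
  SiO2: 33.05% × 1000 = 330.5 pbw
Balance tally, oxide-wise, applying the batch weights above, under the basis named above (target by target, the sums agree given rounding of the digits):
  Al2O3: 215.6·0.1918 + 78.12·0.9959 + 286.9·0.2316 = 185.6 pbw (target 185.6 pbw)
  Na2O: 276.2·0.5828 + 215.6·0.1121 + 286.9·0.1026 = 214.6 pbw (target 214.6 pbw)
  K2O: 286.9·0.04900 = 14.06 pbw (target 14.06 pbw)
  ZrO2: 33.12·0.6711 = 22.23 pbw (target 22.23 pbw)
  TiO2: 235.3·0.9902 = 233.0 pbw (target 233.0 pbw)
  SiO2: 33.12·0.3279 + 215.6·0.6830 + 286.9·0.6008 = 330.5 pbw (target 330.5 pbw)
Auditing the glass mass value: batch Σ − ignition loss = 999.9 pbw (summing oxide targets gives 1000 pbw; stated basis 1000 pbw — deltas are rounding alone).
Batch grand total — Σ batch = 1125 pbw; loss to ignition Σ batch·LOI = 125.3 pbw; yield = glass ÷ total batch = 88.86%.

Batch per 1000 pbw glass:
  Ingredient A: 276.2 pbw
  Raw B: 33.12 pbw
  Component C: 215.6 pbw
  Ingredient D: 78.12 pbw
  Component E: 286.9 pbw
  Ingredient F: 235.3 pbw
Total batch = 1125 pbw; LOI loss = 125.3 pbw; yield = 88.86%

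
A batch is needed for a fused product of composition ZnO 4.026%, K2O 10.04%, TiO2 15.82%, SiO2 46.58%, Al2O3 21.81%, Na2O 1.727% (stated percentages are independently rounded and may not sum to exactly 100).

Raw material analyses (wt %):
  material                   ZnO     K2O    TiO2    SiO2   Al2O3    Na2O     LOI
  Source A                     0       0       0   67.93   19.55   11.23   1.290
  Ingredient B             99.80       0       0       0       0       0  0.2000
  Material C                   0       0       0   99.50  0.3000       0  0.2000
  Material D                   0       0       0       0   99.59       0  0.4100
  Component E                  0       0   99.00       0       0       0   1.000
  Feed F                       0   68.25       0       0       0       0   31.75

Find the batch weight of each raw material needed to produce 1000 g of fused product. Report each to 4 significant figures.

All internal work keeps full precision end to end — working values are shown rounded to four significant figures on the page — exactly one rounding is applied to every reported number. The derived quantities (LOI, totals, six oxide percentages, glass mass, the yield) are re-derived from the batch weights on 1000 g of glass in full precision exactly as shown in question or answer.
Target oxide masses per 1000 g fused product:
  ZnO: 4.026% × 1000 = 40.26 g
  K2O: 10.04% × 1000 = 100.4 g
  TiO2: 15.82% × 1000 = 158.2 g
  SiO2: 46.58% × 1000 = 465.8 g
  Al2O3: 21.81% × 1000 = 218.1 g
  Na2O: 1.727% × 1000 = 17.27 g
A balance pass over the oxides, on the weights just shown, at the basis given (sums match the target masses exact up to rounding of places):
  ZnO: 40.34·0.9980 = 40.26 g (target 40.26 g)
  K2O: 147.1·0.6825 = 100.4 g (target 100.4 g)
  TiO2: 159.8·0.9900 = 158.2 g (target 158.2 g)
  SiO2: 153.8·0.6793 + 363.1·0.9950 = 465.8 g (target 465.8 g)
  Al2O3: 153.8·0.1955 + 363.1·0.003000 + 187.7·0.9959 = 218.1 g (target 218.1 g)
  Na2O: 153.8·0.1123 = 17.27 g (target 17.27 g)
The glass-mass cross-check: Σ batch − LOI loss = 1000 g (summing oxide targets gives 1000 g; versus the stated basis of 1000 g — a pure rounding effect).
Total batch = Σ batch = 1052 g; ignition loss, Σ(batch × LOI) = 51.86 g; as yield: glass ÷ batch → 95.07%.

Batch per 1000 g fused product:
  Source A: 153.8 g
  Ingredient B: 40.34 g
  Material C: 363.1 g
  Material D: 187.7 g
  Component E: 159.8 g
  Feed F: 147.1 g
Total batch = 1052 g; LOI loss = 51.86 g; yield = 95.07%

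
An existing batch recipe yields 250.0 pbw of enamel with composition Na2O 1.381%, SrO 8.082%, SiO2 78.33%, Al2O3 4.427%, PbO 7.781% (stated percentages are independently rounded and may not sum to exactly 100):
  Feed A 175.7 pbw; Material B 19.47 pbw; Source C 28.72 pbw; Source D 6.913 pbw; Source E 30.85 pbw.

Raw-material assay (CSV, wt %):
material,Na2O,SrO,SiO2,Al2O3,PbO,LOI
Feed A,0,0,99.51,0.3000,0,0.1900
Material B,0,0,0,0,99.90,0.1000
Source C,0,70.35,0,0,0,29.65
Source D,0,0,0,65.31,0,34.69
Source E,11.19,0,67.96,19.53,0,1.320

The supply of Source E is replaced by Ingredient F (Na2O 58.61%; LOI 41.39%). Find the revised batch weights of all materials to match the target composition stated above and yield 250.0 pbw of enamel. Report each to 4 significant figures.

Revised batch per 250.0 pbw enamel:
  Feed A: 196.8 pbw
  Material B: 19.47 pbw
  Source C: 28.72 pbw
  Source D: 16.04 pbw
  Ingredient F: 5.891 pbw
Total batch = 266.9 pbw; LOI loss = 16.91 pbw

In-progress results appear (rounded to 4 significant digits) at each printed step. All internal work holds full float precision all the way through; each reported value is rounded once only; all derived quantities, including glass mass, five oxide percentages, yield, the totals, ignition loss, are re-derived using the weight values at 250.0 pbw of glass in full precision, as given in the question or the answer.
Target masses of each oxide per 250.0 pbw enamel:
  Na2O: 1.381% × 250.0 = 3.452 pbw
  SrO: 8.082% × 250.0 = 20.21 pbw
  SiO2: 78.33% × 250.0 = 195.8 pbw
  Al2O3: 4.427% × 250.0 = 11.07 pbw
  PbO: 7.781% × 250.0 = 19.45 pbw
Mass-balance tally per oxide from the weights as reported, at the basis given (sum by sum, the targets are met inside rounding margins):
  Na2O: 5.891·0.5861 = 3.453 pbw (target 3.452 pbw)
  SrO: 28.72·0.7035 = 20.20 pbw (target 20.21 pbw)
  SiO2: 196.8·0.9951 = 195.8 pbw (target 195.8 pbw)
  Al2O3: 196.8·0.003000 + 16.04·0.6531 = 11.07 pbw (target 11.07 pbw)
  PbO: 19.47·0.9990 = 19.45 pbw (target 19.45 pbw)
Glass-mass closure: total charge less LOI = 250.0 pbw (targets for the oxides total 250.0 pbw; against the stated basis, 250.0 pbw — rounding explains the deltas).
Total batch = Σ batch = 266.9 pbw; Σ batch·LOI gives LOI loss = 16.91 pbw; yield = glass ÷ total batch = 93.66%.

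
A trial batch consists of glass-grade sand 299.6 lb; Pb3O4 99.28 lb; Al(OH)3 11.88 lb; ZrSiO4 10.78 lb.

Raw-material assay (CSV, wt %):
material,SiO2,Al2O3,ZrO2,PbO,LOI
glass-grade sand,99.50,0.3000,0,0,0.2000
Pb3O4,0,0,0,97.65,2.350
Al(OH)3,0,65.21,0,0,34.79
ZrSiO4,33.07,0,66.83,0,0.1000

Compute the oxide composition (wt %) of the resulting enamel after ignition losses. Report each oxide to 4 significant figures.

Glass mass = 414.5 lb (batch 421.5 − LOI 7.076).
Composition: SiO2 72.78%, Al2O3 2.086%, ZrO2 1.738%, PbO 23.39%

The working math carries full float precision end to end — the intermediate values are displayed, with 4-significant-digit rounding, across the worked steps — a single rounding yields every reported number; all derived quantities (the four compositions, glass mass, the yield, the totals, LOI) are re-derived in exact precision from the batch weights at 414.5 lb of glass, exactly as shown in the problem or the answer.
What the batch supplies per oxide:
  SiO2: 299.6·0.9950 + 10.78·0.3307 = 301.7 lb
  Al2O3: 299.6·0.003000 + 11.88·0.6521 = 8.646 lb
  ZrO2: 10.78·0.6683 = 7.204 lb
  PbO: 99.28·0.9765 = 96.95 lb
LOI: 299.6·0.002000 + 99.28·0.02350 + 11.88·0.3479 + 10.78·0.001000 = 7.076 lb
Glass mass = batch − LOI = 421.5 − 7.076 = 414.5 lb (equal to the oxide-mass sum)
each oxide over glass, ×100, is wt %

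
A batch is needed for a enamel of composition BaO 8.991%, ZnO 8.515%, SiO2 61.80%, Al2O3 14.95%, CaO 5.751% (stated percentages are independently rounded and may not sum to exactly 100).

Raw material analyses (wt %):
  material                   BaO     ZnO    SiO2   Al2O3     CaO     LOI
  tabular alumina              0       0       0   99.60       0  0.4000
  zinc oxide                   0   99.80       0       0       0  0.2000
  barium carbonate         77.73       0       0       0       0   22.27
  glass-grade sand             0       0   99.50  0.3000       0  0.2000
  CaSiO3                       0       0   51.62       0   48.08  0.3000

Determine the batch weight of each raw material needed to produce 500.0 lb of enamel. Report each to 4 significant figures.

Working values are displayed, rounded to four significant digits, between the steps; the whole derivation carries full precision from first step to last; each reported result is rounded just once; derived quantities (LOI, totals, the yield, the five compositions, glass mass) are recomputed in full precision starting from the weights per 500.0 lb of glass as written in question or answer.
Target oxide masses per 500.0 lb enamel:
  BaO: 8.991% × 500.0 = 44.96 lb
  ZnO: 8.515% × 500.0 = 42.58 lb
  SiO2: 61.80% × 500.0 = 309.0 lb
  Al2O3: 14.95% × 500.0 = 74.75 lb
  CaO: 5.751% × 500.0 = 28.76 lb
Verifying the oxide balance using the reported weights, for the quoted basis mass (summed amounts equal target values exact up to rounding of places):
  BaO: 57.83·0.7773 = 44.95 lb (target 44.96 lb)
  ZnO: 42.66·0.9980 = 42.57 lb (target 42.58 lb)
  SiO2: 279.5·0.9950 + 59.81·0.5162 = 309.0 lb (target 309.0 lb)
  Al2O3: 74.21·0.9960 + 279.5·0.003000 = 74.75 lb (target 74.75 lb)
  CaO: 59.81·0.4808 = 28.76 lb (target 28.76 lb)
Mass balance on the glass: net batch after ignition = 500.0 lb (the targets, summed, come to 500.0 lb; versus the stated basis of 500.0 lb — a pure rounding effect).
Summing the batch: Σ batch = 514.0 lb; LOI removed, Σ of batch·LOI: 14.00 lb; yield, glass over the total, = 97.28%.

Batch per 500.0 lb enamel:
  tabular alumina: 74.21 lb
  zinc oxide: 42.66 lb
  barium carbonate: 57.83 lb
  glass-grade sand: 279.5 lb
  CaSiO3: 59.81 lb
Total batch = 514.0 lb; LOI loss = 14.00 lb; yield = 97.28%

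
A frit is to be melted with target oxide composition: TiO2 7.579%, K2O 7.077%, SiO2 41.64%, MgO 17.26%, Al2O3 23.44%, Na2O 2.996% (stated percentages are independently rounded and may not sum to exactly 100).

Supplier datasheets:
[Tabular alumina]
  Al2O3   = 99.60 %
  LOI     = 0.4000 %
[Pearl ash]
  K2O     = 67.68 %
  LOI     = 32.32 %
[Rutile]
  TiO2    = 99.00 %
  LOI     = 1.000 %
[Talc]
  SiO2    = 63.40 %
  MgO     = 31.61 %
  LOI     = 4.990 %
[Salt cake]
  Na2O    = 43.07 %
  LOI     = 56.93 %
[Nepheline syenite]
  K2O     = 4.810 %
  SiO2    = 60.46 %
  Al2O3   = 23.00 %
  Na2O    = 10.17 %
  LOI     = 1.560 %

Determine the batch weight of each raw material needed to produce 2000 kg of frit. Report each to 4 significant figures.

Batch per 2000 kg frit:
  Tabular alumina: 417.0 kg
  Pearl ash: 192.6 kg
  Rutile: 153.1 kg
  Talc: 1092 kg
  Salt cake: 84.28 kg
  Nepheline syenite: 232.3 kg
Total batch = 2171 kg; LOI loss = 171.5 kg; yield = 92.10%

Full precision is kept end to end. The intermediate values are printed, rounded to 4 significant figures, across the worked steps; every reported value undergoes a single rounding — the derived quantities (totals, the six compositions, glass mass, yield, ignition loss) are carried at full precision starting from the weights at 2000 kg of glass, exactly as printed in the problem or the answer.
Target oxide masses per 2000 kg frit:
  TiO2: 7.579% × 2000 = 151.6 kg
  K2O: 7.077% × 2000 = 141.5 kg
  SiO2: 41.64% × 2000 = 832.8 kg
  MgO: 17.26% × 2000 = 345.2 kg
  Al2O3: 23.44% × 2000 = 468.8 kg
  Na2O: 2.996% × 2000 = 59.92 kg
Oxide-by-oxide audit using the reported weights, against the basis in use (each sum matches its target mass exact up to rounding of places):
  TiO2: 153.1·0.9900 = 151.6 kg (target 151.6 kg)
  K2O: 192.6·0.6768 + 232.3·0.04810 = 141.5 kg (target 141.5 kg)
  SiO2: 1092·0.6340 + 232.3·0.6046 = 832.8 kg (target 832.8 kg)
  MgO: 1092·0.3161 = 345.2 kg (target 345.2 kg)
  Al2O3: 417.0·0.9960 + 232.3·0.2300 = 468.8 kg (target 468.8 kg)
  Na2O: 84.28·0.4307 + 232.3·0.1017 = 59.92 kg (target 59.92 kg)
The glass-mass cross-check: batch total minus LOI = 2000 kg (per-oxide target masses sum to 2000 kg; stated basis 2000 kg — deltas are rounding alone).
Batch grand total — Σ batch = 2171 kg; LOI loss = Σ batch·LOI = 171.5 kg; glass ÷ batch gives a yield of 92.10%.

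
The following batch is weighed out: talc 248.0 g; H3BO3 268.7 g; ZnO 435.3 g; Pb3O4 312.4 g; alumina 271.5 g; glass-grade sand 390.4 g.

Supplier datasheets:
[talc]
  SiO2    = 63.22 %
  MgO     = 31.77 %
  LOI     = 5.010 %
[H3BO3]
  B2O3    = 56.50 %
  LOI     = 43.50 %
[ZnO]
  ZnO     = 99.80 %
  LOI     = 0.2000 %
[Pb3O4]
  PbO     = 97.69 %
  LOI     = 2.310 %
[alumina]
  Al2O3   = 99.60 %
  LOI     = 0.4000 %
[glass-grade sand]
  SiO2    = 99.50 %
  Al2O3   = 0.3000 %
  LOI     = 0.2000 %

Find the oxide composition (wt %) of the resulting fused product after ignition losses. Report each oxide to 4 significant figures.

The whole derivation runs at full float precision from start to finish. Mid-chain values are printed, with 4-significant-digit rounding, on the page — every reported figure includes exactly one rounding — all derived quantities are computed from the batch weights for 1787 g of glass at exact precision (the totals, glass mass, LOI, yield, six oxide percentages), as they appear in either problem or answer.
Delivered oxide masses:
  SiO2: 248.0·0.6322 + 390.4·0.9950 = 545.2 g
  MgO: 248.0·0.3177 = 78.79 g
  B2O3: 268.7·0.5650 = 151.8 g
  Al2O3: 271.5·0.9960 + 390.4·0.003000 = 271.6 g
  ZnO: 435.3·0.9980 = 434.4 g
  PbO: 312.4·0.9769 = 305.2 g
LOI: 248.0·0.05010 + 268.7·0.4350 + 435.3·0.002000 + 312.4·0.02310 + 271.5·0.004000 + 390.4·0.002000 = 139.3 g
Resulting glass, batch − LOI: 1926 − 139.3 = 1787 g (= Σ oxide masses)
wt % = oxide mass / glass mass × 100

Glass mass = 1787 g (batch 1926 − LOI 139.3).
Composition: SiO2 30.51%, MgO 4.409%, B2O3 8.495%, Al2O3 15.20%, ZnO 24.31%, PbO 17.08%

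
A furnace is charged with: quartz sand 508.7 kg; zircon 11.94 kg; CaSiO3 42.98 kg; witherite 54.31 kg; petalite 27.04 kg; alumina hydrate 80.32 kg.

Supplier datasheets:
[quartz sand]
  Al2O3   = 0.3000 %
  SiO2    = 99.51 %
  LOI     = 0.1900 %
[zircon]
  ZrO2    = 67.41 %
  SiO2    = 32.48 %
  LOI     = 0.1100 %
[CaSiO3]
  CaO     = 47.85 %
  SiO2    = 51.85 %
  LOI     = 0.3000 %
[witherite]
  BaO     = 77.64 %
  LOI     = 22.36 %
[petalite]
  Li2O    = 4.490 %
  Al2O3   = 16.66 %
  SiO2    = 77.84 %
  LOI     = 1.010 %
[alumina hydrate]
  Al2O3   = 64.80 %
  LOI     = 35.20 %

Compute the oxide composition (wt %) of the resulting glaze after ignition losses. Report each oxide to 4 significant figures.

Intermediates are printed, rounded to four significant figures, in the working; each numeric step runs at full float precision from first step to last; each reported value undergoes a single rounding. All derived quantities are recomputed at full precision (glass mass, the yield, six oxide percentages, the totals, ignition loss) using the weight values per 683.5 kg of glass, as quoted within either problem or answer.
Mass of each oxide from the mix:
  Li2O: 27.04·0.04490 = 1.214 kg
  Al2O3: 508.7·0.003000 + 27.04·0.1666 + 80.32·0.6480 = 58.08 kg
  CaO: 42.98·0.4785 = 20.57 kg
  ZrO2: 11.94·0.6741 = 8.049 kg
  BaO: 54.31·0.7764 = 42.17 kg
  SiO2: 508.7·0.9951 + 11.94·0.3248 + 42.98·0.5185 + 27.04·0.7784 = 553.4 kg
LOI: 508.7·0.001900 + 11.94·0.001100 + 42.98·0.003000 + 54.31·0.2236 + 27.04·0.01010 + 80.32·0.3520 = 41.80 kg
The glass mass, total less LOI, = 725.3 − 41.80 = 683.5 kg (= Σ oxide masses)
wt % = oxide mass / glass mass × 100

Glass mass = 683.5 kg (batch 725.3 − LOI 41.80).
Composition: Li2O 0.1776%, Al2O3 8.497%, CaO 3.009%, ZrO2 1.178%, BaO 6.169%, SiO2 80.97%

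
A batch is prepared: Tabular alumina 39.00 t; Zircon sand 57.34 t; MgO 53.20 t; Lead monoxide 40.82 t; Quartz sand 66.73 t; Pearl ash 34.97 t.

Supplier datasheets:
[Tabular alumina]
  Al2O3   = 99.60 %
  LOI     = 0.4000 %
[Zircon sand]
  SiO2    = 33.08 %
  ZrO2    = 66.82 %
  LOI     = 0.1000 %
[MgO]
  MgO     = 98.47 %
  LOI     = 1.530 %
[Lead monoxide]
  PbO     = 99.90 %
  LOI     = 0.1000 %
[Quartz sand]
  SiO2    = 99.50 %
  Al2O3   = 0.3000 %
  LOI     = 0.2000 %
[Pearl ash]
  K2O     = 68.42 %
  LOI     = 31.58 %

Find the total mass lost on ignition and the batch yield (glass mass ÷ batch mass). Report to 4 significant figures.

LOI loss = 12.25 t; glass = 279.8 t; yield = 95.81%

All internal work carries full float precision end to end; values along the way are shown (rounded to four significant digits) across the worked steps; each reported value includes exactly one rounding; the derived quantities, which include LOI, yield, six oxide percentages, net glass mass, the totals, are carried in full precision, exactly as printed in question or answer, starting from the weights for 279.8 t of glass.
Per-material ignition loss:
  Tabular alumina: 39.00 × 0.004000 = 0.1560 t
  Zircon sand: 57.34 × 0.001000 = 0.05734 t
  MgO: 53.20 × 0.01530 = 0.8140 t
  Lead monoxide: 40.82 × 0.001000 = 0.04082 t
  Quartz sand: 66.73 × 0.002000 = 0.1335 t
  Pearl ash: 34.97 × 0.3158 = 11.04 t
Total LOI = 12.25 t
Glass = batch − LOI = 292.1 − 12.25 = 279.8 t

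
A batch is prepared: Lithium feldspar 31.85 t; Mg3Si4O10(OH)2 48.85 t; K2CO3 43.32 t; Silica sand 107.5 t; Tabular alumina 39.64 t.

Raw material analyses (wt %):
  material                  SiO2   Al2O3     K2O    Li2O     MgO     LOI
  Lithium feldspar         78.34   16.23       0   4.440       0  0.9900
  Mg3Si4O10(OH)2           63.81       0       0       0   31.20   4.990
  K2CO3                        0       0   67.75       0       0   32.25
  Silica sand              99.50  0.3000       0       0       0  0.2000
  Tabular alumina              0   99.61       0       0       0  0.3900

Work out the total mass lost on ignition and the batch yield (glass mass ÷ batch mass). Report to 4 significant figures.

LOI loss = 17.09 t; glass = 254.1 t; yield = 93.70%

Mid-chain values are shown with 4-significant-figure rounding between the steps; full precision is held all the way through; each reported number takes just one rounding. Derived quantities, which include the five compositions, totals, LOI, the yield, net glass mass, are computed in full float precision, as given in the problem or the answer, from the weighed amounts on 254.1 t of glass.
Material-by-material LOI:
  Lithium feldspar: 31.85 × 0.009900 = 0.3153 t
  Mg3Si4O10(OH)2: 48.85 × 0.04990 = 2.438 t
  K2CO3: 43.32 × 0.3225 = 13.97 t
  Silica sand: 107.5 × 0.002000 = 0.2150 t
  Tabular alumina: 39.64 × 0.003900 = 0.1546 t
Total LOI = 17.09 t
Glass = batch − LOI = 271.2 − 17.09 = 254.1 t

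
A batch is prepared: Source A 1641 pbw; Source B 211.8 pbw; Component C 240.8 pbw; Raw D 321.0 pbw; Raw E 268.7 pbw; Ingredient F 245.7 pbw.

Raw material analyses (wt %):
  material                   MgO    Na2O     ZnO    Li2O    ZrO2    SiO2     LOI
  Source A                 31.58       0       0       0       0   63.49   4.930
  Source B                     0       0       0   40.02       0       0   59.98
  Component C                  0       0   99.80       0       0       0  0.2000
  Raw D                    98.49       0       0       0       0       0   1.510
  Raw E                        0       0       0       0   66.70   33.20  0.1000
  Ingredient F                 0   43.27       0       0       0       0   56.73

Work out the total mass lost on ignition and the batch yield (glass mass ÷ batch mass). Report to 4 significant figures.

Each numeric step runs at exact precision end to end; mid-chain values are shown rounded to 4 significant digits across the worked steps; every reported number includes exactly one rounding. All derived quantities are computed at full precision (ignition loss, the six compositions, yield, glass mass, totals) from the batch weights on 2576 pbw of glass, exactly as shown in the problem or answer text.
Each material's LOI contribution:
  Source A: 1641 × 0.04930 = 80.90 pbw
  Source B: 211.8 × 0.5998 = 127.0 pbw
  Component C: 240.8 × 0.002000 = 0.4816 pbw
  Raw D: 321.0 × 0.01510 = 4.847 pbw
  Raw E: 268.7 × 0.001000 = 0.2687 pbw
  Ingredient F: 245.7 × 0.5673 = 139.4 pbw
Total LOI = 352.9 pbw
Glass = batch − LOI = 2929 − 352.9 = 2576 pbw

LOI loss = 352.9 pbw; glass = 2576 pbw; yield = 87.95%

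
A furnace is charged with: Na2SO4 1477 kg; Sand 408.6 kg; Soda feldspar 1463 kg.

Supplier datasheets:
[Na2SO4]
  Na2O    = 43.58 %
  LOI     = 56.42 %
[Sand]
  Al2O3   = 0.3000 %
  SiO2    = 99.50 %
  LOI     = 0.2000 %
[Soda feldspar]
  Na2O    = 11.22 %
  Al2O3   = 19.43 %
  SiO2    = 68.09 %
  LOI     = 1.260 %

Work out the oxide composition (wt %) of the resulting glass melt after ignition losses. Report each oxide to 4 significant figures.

Glass mass = 2496 kg (batch 3349 − LOI 852.6).
Composition: Na2O 32.36%, Al2O3 11.44%, SiO2 56.20%

Values along the way are printed with 4-significant-digit rounding alongside each step. Full float precision is kept through the solve; each reported result is rounded exactly once — derived quantities are rebuilt in full precision (the three compositions, glass mass, the totals, ignition loss, yield) using the weight values at 2496 kg of glass, as they appear in question or answer.
Oxide-by-oxide delivered mass:
  Na2O: 1477·0.4358 + 1463·0.1122 = 807.8 kg
  Al2O3: 408.6·0.003000 + 1463·0.1943 = 285.5 kg
  SiO2: 408.6·0.9950 + 1463·0.6809 = 1403 kg
LOI: 1477·0.5642 + 408.6·0.002000 + 1463·0.01260 = 852.6 kg
Glass = total batch minus LOI = 3349 − 852.6 = 2496 kg (= Σ oxide masses)
percent share: oxide ÷ glass, ×100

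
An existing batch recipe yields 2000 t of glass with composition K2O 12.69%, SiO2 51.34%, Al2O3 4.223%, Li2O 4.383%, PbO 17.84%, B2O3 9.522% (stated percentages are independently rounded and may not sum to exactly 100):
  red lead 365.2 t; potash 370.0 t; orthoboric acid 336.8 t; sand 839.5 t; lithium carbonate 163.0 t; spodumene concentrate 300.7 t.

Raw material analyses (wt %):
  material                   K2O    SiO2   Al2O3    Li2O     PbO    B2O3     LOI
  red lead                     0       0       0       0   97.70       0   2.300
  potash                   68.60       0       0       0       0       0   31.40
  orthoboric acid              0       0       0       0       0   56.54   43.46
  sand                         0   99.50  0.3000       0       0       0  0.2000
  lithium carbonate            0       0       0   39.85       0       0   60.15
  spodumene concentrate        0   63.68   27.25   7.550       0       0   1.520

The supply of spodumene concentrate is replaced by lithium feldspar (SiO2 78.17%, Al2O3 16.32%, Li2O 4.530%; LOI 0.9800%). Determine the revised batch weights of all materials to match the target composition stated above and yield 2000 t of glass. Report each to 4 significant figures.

Every computation keeps full float precision through every step; intermediates are printed, rounded to four significant figures, in the working — each reported result is rounded only once; all derived quantities are computed from the weighed amounts for 2000 t of glass at full precision (six oxide percentages, net glass mass, ignition loss, totals, yield) as set out in the question or the answer.
Target oxide masses per 2000 t glass:
  K2O: 12.69% × 2000 = 253.8 t
  SiO2: 51.34% × 2000 = 1027 t
  Al2O3: 4.223% × 2000 = 84.46 t
  Li2O: 4.383% × 2000 = 87.66 t
  PbO: 17.84% × 2000 = 356.8 t
  B2O3: 9.522% × 2000 = 190.4 t
Balance tally, oxide-wise, using the reported weights, under the basis named above (every target is met by its sum up to rounding of the answer):
  K2O: 370.0·0.6860 = 253.8 t (target 253.8 t)
  SiO2: 634.5·0.9950 + 505.9·0.7817 = 1027 t (target 1027 t)
  Al2O3: 634.5·0.003000 + 505.9·0.1632 = 84.47 t (target 84.46 t)
  Li2O: 162.5·0.3985 + 505.9·0.04530 = 87.67 t (target 87.66 t)
  PbO: 365.2·0.9770 = 356.8 t (target 356.8 t)
  B2O3: 336.8·0.5654 = 190.4 t (target 190.4 t)
Glass-mass sanity pass: total batch − LOI = 2000 t (oxide target masses add up to 2000 t; versus the stated basis of 2000 t — any gap is answer rounding).
Total batch = Σ batch = 2375 t; LOI removed, Σ of batch·LOI: 374.9 t; as yield: glass ÷ batch → 84.21%.

Revised batch per 2000 t glass:
  red lead: 365.2 t
  potash: 370.0 t
  orthoboric acid: 336.8 t
  sand: 634.5 t
  lithium carbonate: 162.5 t
  lithium feldspar: 505.9 t
Total batch = 2375 t; LOI loss = 374.9 t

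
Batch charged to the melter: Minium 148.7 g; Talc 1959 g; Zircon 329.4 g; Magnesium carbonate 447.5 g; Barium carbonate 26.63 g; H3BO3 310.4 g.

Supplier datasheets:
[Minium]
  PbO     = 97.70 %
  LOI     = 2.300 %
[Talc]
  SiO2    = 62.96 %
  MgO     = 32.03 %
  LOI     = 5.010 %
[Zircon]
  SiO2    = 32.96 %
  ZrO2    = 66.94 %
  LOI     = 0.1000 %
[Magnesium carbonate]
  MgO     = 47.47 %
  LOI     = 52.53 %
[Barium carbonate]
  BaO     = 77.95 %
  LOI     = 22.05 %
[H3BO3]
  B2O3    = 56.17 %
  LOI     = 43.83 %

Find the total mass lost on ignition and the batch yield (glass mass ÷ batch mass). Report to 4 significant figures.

LOI loss = 478.9 g; glass = 2743 g; yield = 85.14%

Every computation runs at exact precision at all times; working values appear rounded to 4 significant figures as written — each reported figure is rounded exactly once. Derived quantities (the six compositions, totals, yield, glass mass, LOI) are recomputed in full precision starting from the weights per 2743 g of glass exactly as shown in either problem or answer.
Per-material ignition loss:
  Minium: 148.7 × 0.02300 = 3.420 g
  Talc: 1959 × 0.05010 = 98.15 g
  Zircon: 329.4 × 0.001000 = 0.3294 g
  Magnesium carbonate: 447.5 × 0.5253 = 235.1 g
  Barium carbonate: 26.63 × 0.2205 = 5.872 g
  H3BO3: 310.4 × 0.4383 = 136.0 g
Total LOI = 478.9 g
Glass = batch − LOI = 3222 − 478.9 = 2743 g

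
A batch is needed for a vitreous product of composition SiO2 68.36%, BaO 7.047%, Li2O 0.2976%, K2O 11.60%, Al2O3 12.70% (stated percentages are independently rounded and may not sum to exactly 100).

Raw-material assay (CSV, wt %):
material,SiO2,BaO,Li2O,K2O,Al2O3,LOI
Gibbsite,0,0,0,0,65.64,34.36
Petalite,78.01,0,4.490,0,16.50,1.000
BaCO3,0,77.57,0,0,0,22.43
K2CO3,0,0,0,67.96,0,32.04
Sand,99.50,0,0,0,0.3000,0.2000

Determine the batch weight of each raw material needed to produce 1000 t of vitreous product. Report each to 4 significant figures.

In-progress results are displayed with 4-significant-digit rounding between the steps; each numeric step runs at full precision from start to finish — each reported figure takes just one rounding. All derived quantities (the totals, glass mass, the five compositions, LOI, the yield) are re-derived from the batch weights for 1000 t of glass at full float precision exactly as printed in the problem or answer text.
Oxide mass targets, per 1000 t vitreous product:
  SiO2: 68.36% × 1000 = 683.6 t
  BaO: 7.047% × 1000 = 70.47 t
  Li2O: 0.2976% × 1000 = 2.976 t
  K2O: 11.60% × 1000 = 116.0 t
  Al2O3: 12.70% × 1000 = 127.0 t
Balance tally, oxide-wise, using the reported weights, relative to the basis at hand (target by target, the sums agree once rounding is allowed for):
  SiO2: 66.28·0.7801 + 635.1·0.9950 = 683.6 t (target 683.6 t)
  BaO: 90.85·0.7757 = 70.47 t (target 70.47 t)
  Li2O: 66.28·0.04490 = 2.976 t (target 2.976 t)
  K2O: 170.7·0.6796 = 116.0 t (target 116.0 t)
  Al2O3: 173.9·0.6564 + 66.28·0.1650 + 635.1·0.003000 = 127.0 t (target 127.0 t)
Glass-mass sanity pass: batch total minus LOI = 1000 t (per-oxide target masses sum to 1000 t; with the basis standing at 1000 t — any gap is answer rounding).
Batch grand total — Σ batch = 1137 t; ignition loss, Σ(batch × LOI) = 136.8 t; yield, glass over the total, = 87.97%.

Batch per 1000 t vitreous product:
  Gibbsite: 173.9 t
  Petalite: 66.28 t
  BaCO3: 90.85 t
  K2CO3: 170.7 t
  Sand: 635.1 t
Total batch = 1137 t; LOI loss = 136.8 t; yield = 87.97%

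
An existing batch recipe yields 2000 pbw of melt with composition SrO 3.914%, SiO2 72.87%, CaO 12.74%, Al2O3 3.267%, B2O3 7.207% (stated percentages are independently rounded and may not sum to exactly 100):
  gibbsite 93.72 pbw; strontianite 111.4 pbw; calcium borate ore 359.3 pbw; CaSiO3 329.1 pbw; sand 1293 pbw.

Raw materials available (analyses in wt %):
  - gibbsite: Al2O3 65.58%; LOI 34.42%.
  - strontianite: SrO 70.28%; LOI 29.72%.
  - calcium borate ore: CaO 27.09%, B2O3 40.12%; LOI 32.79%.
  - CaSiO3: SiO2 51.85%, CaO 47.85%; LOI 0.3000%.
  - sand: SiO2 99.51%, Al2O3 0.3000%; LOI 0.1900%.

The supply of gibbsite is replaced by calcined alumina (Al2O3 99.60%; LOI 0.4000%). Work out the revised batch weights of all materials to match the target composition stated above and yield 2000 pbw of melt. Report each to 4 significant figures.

The working math runs at exact precision in every operation — the intermediate values are displayed, with 4-significant-figure rounding, in the working — each reported value takes exactly one rounding — derived quantities are rebuilt at full float precision (LOI, five oxide percentages, the yield, glass mass, the totals) starting from the weights at 2000 pbw of glass, as quoted within the problem or answer text.
Oxide mass targets, per 2000 pbw melt:
  SrO: 3.914% × 2000 = 78.28 pbw
  SiO2: 72.87% × 2000 = 1457 pbw
  CaO: 12.74% × 2000 = 254.8 pbw
  Al2O3: 3.267% × 2000 = 65.34 pbw
  B2O3: 7.207% × 2000 = 144.1 pbw
Checking each oxide sum per the reported batch figures, against the basis in use (target by target, the sums agree inside rounding margins):
  SrO: 111.4·0.7028 = 78.29 pbw (target 78.28 pbw)
  SiO2: 329.1·0.5185 + 1293·0.9951 = 1457 pbw (target 1457 pbw)
  CaO: 359.3·0.2709 + 329.1·0.4785 = 254.8 pbw (target 254.8 pbw)
  Al2O3: 61.71·0.9960 + 1293·0.003000 = 65.34 pbw (target 65.34 pbw)
  B2O3: 359.3·0.4012 = 144.2 pbw (target 144.1 pbw)
Consistency of the glass mass: net batch after ignition = 2000 pbw (the Σ of target masses is 2000 pbw; with the basis standing at 2000 pbw — deltas are rounding alone).
Batch grand total — Σ batch = 2155 pbw; ignition loss, Σ(batch × LOI) = 154.6 pbw; as yield: glass ÷ batch → 92.82%.

Revised batch per 2000 pbw melt:
  calcined alumina: 61.71 pbw
  strontianite: 111.4 pbw
  calcium borate ore: 359.3 pbw
  CaSiO3: 329.1 pbw
  sand: 1293 pbw
Total batch = 2155 pbw; LOI loss = 154.6 pbw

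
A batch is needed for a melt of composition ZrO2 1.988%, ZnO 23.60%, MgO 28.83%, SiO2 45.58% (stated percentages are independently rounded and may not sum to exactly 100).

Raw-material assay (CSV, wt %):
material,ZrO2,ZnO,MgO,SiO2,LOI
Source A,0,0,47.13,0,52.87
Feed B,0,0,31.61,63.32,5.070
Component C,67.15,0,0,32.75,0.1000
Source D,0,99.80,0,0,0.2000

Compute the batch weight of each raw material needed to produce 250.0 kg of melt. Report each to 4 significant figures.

In-progress results are printed (rounded to 4 significant figures) alongside each step — each numeric step maintains full precision in every operation; every reported number undergoes a single rounding; the derived quantities, which include ignition loss, four oxide percentages, totals, glass mass, the yield, are computed in full float precision, exactly as shown in the problem or answer text, from the batch weights for 250.0 kg of glass.
Target masses of each oxide per 250.0 kg melt:
  ZrO2: 1.988% × 250.0 = 4.970 kg
  ZnO: 23.60% × 250.0 = 59.00 kg
  MgO: 28.83% × 250.0 = 72.08 kg
  SiO2: 45.58% × 250.0 = 114.0 kg
Balance tally, oxide-wise, given the weights on record, on the stated basis (target by target, the sums agree once rounding is allowed for):
  ZrO2: 7.401·0.6715 = 4.970 kg (target 4.970 kg)
  ZnO: 59.12·0.9980 = 59.00 kg (target 59.00 kg)
  MgO: 34.80·0.4713 + 176.1·0.3161 = 72.07 kg (target 72.08 kg)
  SiO2: 176.1·0.6332 + 7.401·0.3275 = 113.9 kg (target 114.0 kg)
Mass balance on the glass: whole batch net of LOI = 250.0 kg (summing oxide targets gives 250.0 kg; stated basis 250.0 kg — deltas are rounding alone).
Adding the batch up: Σ batch = 277.4 kg; LOI removed, Σ of batch·LOI: 27.45 kg; yield, glass over the total, = 90.10%.

Batch per 250.0 kg melt:
  Source A: 34.80 kg
  Feed B: 176.1 kg
  Component C: 7.401 kg
  Source D: 59.12 kg
Total batch = 277.4 kg; LOI loss = 27.45 kg; yield = 90.10%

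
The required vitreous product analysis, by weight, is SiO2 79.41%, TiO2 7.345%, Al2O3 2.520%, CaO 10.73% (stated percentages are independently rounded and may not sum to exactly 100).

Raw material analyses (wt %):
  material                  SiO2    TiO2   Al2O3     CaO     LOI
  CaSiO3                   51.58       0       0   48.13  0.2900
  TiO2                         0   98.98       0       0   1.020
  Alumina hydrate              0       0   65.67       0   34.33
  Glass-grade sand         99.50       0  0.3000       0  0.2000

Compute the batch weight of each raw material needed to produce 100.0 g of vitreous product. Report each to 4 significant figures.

Batch per 100.0 g vitreous product:
  CaSiO3: 22.29 g
  TiO2: 7.421 g
  Alumina hydrate: 3.526 g
  Glass-grade sand: 68.25 g
Total batch = 101.5 g; LOI loss = 1.487 g; yield = 98.53%

Full precision is held all the way through — rounding to four significant figures extends to every intermediate as shown. Every reported number undergoes a single rounding. All derived quantities (the totals, four oxide percentages, glass mass, ignition loss, the yield) are computed from the batch weights per 100.0 g of glass at full precision, as they appear in question or answer.
Per-oxide target masses for 100.0 g vitreous product:
  SiO2: 79.41% × 100.0 = 79.41 g
  TiO2: 7.345% × 100.0 = 7.345 g
  Al2O3: 2.520% × 100.0 = 2.520 g
  CaO: 10.73% × 100.0 = 10.73 g
Mass-balance tally per oxide on the weights just shown, against the basis in use (every target is met by its sum within answer rounding):
  SiO2: 22.29·0.5158 + 68.25·0.9950 = 79.41 g (target 79.41 g)
  TiO2: 7.421·0.9898 = 7.345 g (target 7.345 g)
  Al2O3: 3.526·0.6567 + 68.25·0.003000 = 2.520 g (target 2.520 g)
  CaO: 22.29·0.4813 = 10.73 g (target 10.73 g)
Glass-mass closure: Σ batch − LOI loss = 100.0 g (oxide target masses add up to 100.0 g; versus the stated basis of 100.0 g — any gap is answer rounding).
Total batch = Σ batch = 101.5 g; loss to ignition Σ batch·LOI = 1.487 g; yield: glass divided by total = 98.53%.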